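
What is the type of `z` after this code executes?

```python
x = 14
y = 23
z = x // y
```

int // int = int

int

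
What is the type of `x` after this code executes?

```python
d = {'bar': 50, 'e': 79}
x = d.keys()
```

.keys() returns dict_keys view

dict_keys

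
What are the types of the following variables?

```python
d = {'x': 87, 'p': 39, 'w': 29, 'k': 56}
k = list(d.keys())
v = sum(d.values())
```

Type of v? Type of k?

sum of ints is int; list() converts to list

int, list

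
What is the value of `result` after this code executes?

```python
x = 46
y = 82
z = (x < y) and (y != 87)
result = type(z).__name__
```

x is int; y is int; z is bool; result = 'bool'

'bool'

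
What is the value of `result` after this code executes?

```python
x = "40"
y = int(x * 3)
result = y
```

x = '40'; y = 404040; result = 404040

404040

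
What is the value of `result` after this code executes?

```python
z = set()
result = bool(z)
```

z = set(); result = False

False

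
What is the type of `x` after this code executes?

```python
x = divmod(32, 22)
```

divmod() returns tuple of (quotient, remainder)

tuple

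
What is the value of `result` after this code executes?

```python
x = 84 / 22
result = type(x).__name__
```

x is float; result = 'float'

'float'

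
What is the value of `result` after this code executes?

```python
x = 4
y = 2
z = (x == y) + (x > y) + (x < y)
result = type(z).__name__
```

x is int; y is int; z is int; result = 'int'

'int'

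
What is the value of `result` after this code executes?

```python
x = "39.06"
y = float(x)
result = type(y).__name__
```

x is str; y is float; result = 'float'

'float'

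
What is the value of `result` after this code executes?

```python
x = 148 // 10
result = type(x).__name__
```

x is int; result = 'int'

'int'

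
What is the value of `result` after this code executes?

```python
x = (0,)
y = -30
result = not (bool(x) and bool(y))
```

x = (0,); y = -30; result = False

False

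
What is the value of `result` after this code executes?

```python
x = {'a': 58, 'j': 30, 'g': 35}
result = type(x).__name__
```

x is dict; result = 'dict'

'dict'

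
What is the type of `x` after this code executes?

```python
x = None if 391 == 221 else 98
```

391 == 221 is False, so the else branch is taken

int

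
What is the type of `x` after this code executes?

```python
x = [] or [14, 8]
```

'or' returns first truthy value (list)

list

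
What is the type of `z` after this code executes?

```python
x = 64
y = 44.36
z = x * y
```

int * float = float

float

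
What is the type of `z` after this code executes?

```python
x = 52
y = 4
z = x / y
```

int / int = float

float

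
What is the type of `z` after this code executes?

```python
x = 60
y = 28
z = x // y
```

int // int = int

int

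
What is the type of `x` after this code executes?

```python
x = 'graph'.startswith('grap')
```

str.startswith() returns bool

bool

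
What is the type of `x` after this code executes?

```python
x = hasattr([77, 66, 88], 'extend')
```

hasattr() returns bool

bool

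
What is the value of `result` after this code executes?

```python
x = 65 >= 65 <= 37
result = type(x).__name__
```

x is bool; result = 'bool'

'bool'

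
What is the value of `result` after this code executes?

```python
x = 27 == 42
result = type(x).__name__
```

x is bool; result = 'bool'

'bool'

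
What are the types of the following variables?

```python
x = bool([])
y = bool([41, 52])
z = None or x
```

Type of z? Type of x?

None or bool returns the bool; bool() returns bool

bool, bool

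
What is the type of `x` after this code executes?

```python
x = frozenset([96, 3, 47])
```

frozenset() returns frozenset

frozenset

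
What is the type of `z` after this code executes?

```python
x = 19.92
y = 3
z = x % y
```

float % int = float

float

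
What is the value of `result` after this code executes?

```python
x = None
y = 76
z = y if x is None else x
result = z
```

x = None; y = 76; z = 76; result = 76

76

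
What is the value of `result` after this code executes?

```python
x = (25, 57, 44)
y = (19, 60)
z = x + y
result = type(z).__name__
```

x is tuple; y is tuple; z is tuple; result = 'tuple'

'tuple'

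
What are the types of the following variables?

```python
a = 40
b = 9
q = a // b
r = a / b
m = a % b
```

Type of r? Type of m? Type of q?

/ returns float; % of ints returns int; // returns int

float, int, int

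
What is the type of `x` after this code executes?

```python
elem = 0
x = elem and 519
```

'and' returns first falsy value (0 is int)

int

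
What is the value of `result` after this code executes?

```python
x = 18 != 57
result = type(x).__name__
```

x is bool; result = 'bool'

'bool'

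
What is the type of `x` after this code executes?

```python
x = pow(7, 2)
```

pow(int, int) returns int

int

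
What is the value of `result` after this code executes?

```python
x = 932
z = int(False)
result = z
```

x = 932; z = 0; result = 0

0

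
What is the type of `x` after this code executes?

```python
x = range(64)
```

range() returns a range object

range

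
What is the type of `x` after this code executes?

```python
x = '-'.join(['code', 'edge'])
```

str.join() returns str

str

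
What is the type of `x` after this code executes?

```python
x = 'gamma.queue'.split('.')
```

str.split() returns list

list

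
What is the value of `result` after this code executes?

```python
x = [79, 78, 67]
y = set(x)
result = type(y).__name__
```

x is list; y is set; result = 'set'

'set'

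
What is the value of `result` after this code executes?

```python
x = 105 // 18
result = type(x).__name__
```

x is int; result = 'int'

'int'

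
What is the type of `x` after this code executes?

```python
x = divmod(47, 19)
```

divmod() returns tuple of (quotient, remainder)

tuple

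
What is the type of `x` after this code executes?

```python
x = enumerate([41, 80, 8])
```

enumerate() returns an enumerate object

enumerate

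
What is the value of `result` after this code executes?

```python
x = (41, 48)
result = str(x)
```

x = (41, 48); result = '(41, 48)'

'(41, 48)'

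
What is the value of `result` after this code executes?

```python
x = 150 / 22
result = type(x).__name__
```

x is float; result = 'float'

'float'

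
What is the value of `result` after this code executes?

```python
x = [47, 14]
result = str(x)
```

x = [47, 14]; result = '[47, 14]'

'[47, 14]'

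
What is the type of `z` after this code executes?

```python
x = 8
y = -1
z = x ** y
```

int ** negative = float

float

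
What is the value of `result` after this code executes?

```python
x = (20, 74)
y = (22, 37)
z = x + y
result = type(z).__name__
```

x is tuple; y is tuple; z is tuple; result = 'tuple'

'tuple'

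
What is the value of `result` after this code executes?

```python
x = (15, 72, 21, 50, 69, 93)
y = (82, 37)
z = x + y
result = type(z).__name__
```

x is tuple; y is tuple; z is tuple; result = 'tuple'

'tuple'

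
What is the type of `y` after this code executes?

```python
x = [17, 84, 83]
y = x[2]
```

Indexing list[int] returns int

int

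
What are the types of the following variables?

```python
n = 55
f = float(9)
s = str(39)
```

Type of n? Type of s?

n is assigned a bare integer (no decimal point), so it is an int; s is assigned the result of calling str(), which returns a str

int, str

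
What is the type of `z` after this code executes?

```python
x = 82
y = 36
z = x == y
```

Equality comparison returns bool

bool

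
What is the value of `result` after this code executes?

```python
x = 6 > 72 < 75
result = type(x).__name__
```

x is bool; result = 'bool'

'bool'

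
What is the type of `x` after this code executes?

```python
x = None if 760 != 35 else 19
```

760 != 35 is True, so the if branch is taken

NoneType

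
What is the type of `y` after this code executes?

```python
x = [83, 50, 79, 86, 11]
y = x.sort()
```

list.sort() returns None (mutates in place)

NoneType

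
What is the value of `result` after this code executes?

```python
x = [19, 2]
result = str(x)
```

x = [19, 2]; result = '[19, 2]'

'[19, 2]'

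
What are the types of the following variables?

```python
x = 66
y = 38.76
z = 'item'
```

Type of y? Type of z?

y is assigned a number with a decimal point, so it is a float; z is assigned a quoted string literal, so it is a str

float, str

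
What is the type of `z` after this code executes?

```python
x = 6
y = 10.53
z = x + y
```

int + float = float

float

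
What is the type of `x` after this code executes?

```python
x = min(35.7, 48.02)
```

min() of floats returns float

float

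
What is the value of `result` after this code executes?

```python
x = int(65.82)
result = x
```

x = 65; result = 65

65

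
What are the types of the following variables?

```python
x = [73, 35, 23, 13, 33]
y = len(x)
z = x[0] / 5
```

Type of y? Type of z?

len() returns int; int / int = float

int, float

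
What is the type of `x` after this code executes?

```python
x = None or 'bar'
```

'or' with None returns the other truthy value (str)

str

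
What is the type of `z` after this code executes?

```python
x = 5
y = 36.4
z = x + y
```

int + float = float

float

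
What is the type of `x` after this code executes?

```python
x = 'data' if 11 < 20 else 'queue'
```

Both branches of conditional are str

str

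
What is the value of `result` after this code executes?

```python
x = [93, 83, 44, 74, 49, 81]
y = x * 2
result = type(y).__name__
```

x is list; y is list; result = 'list'

'list'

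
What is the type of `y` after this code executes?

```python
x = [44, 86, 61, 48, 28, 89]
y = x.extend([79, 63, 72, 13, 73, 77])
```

list.extend() returns None

NoneType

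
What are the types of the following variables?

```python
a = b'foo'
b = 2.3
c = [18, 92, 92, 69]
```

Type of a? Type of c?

a is assigned a bytes literal (b'...' prefix); c is assigned a list literal (square brackets)

bytes, list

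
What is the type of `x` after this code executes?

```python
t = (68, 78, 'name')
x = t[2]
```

Index 2 of tuple is a str literal

str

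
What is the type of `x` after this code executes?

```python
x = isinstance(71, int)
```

isinstance() returns bool

bool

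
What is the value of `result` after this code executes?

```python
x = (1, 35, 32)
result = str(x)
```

x = (1, 35, 32); result = '(1, 35, 32)'

'(1, 35, 32)'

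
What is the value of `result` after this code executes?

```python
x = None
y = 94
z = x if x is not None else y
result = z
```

x = None; y = 94; z = 94; result = 94

94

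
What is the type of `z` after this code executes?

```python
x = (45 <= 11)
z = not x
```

'not' returns bool

bool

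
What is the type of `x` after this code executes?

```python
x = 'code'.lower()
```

str.lower() returns str

str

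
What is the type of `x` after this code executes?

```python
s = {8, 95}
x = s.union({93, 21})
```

set.union() returns a new set

set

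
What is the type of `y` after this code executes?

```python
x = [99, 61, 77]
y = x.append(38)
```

list.append() returns None (mutates in place)

NoneType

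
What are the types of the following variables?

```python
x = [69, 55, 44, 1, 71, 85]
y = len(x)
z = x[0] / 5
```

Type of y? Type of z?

len() returns int; int / int = float

int, float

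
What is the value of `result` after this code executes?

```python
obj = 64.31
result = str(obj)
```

obj = 64.31; result = '64.31'

'64.31'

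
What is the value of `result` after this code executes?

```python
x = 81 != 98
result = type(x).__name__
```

x is bool; result = 'bool'

'bool'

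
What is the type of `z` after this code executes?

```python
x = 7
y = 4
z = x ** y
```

positive int ** positive int = int

int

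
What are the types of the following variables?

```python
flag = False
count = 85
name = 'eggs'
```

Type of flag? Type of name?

flag is assigned the constant False, which has type bool; name is assigned a quoted string literal, so it is a str

bool, str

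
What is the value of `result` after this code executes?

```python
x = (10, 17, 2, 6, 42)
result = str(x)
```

x = (10, 17, 2, 6, 42); result = '(10, 17, 2, 6, 42)'

'(10, 17, 2, 6, 42)'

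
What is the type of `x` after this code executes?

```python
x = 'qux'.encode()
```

str.encode() returns bytes

bytes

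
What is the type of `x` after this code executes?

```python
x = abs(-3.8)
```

abs() of float returns float

float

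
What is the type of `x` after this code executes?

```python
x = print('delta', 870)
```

print() returns None

NoneType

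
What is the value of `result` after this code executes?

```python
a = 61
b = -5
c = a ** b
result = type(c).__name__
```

a is int; b is int; c is float; result = 'float'

'float'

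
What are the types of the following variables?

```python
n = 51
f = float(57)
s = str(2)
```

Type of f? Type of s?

f is assigned the result of calling float(), which returns a float; s is assigned the result of calling str(), which returns a str

float, str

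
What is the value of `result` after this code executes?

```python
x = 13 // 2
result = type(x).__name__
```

x is int; result = 'int'

'int'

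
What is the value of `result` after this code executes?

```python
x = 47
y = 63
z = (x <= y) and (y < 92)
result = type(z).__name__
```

x is int; y is int; z is bool; result = 'bool'

'bool'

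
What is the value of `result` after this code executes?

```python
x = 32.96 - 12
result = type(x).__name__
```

x is float; result = 'float'

'float'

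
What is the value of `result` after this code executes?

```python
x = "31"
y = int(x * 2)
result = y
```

x = '31'; y = 3131; result = 3131

3131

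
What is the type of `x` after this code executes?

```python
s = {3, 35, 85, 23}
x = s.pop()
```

Popping from set[int] returns int

int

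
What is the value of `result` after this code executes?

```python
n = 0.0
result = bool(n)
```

n = 0.0; result = False

False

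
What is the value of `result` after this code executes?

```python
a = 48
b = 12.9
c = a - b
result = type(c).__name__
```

a is int; b is float; c is float; result = 'float'

'float'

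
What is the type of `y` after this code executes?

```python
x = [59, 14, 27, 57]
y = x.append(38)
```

list.append() returns None (mutates in place)

NoneType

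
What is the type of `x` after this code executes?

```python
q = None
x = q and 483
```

'and' returns first falsy value (None)

NoneType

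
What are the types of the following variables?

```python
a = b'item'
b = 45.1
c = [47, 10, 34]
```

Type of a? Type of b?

a is assigned a bytes literal (b'...' prefix); b is assigned a number with a decimal point, so it is a float

bytes, float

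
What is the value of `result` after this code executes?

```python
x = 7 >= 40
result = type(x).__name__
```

x is bool; result = 'bool'

'bool'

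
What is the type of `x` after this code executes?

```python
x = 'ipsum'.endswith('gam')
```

str.endswith() returns bool

bool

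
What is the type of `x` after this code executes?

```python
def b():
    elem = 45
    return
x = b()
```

Bare return returns None

NoneType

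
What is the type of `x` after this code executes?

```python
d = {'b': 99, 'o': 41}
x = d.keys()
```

.keys() returns dict_keys view

dict_keys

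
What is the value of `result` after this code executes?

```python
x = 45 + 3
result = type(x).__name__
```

x is int; result = 'int'

'int'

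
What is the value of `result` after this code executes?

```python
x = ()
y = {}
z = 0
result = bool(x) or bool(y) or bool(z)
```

x = (); y = {}; z = 0; result = False

False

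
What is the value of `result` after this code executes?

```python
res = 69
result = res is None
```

res = 69; result = False

False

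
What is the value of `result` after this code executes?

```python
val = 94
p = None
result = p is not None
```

val = 94; p = None; result = False

False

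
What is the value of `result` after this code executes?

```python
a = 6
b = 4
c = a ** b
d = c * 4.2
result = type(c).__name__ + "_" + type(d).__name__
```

a is int; b is int; c is int; d is float; result = 'int_float'

'int_float'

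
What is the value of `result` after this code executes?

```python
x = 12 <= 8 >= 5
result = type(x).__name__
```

x is bool; result = 'bool'

'bool'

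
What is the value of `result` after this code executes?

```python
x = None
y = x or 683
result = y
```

x = None; y = 683; result = 683

683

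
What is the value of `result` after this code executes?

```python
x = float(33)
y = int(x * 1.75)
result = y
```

x = 33.0; y = 57; result = 57

57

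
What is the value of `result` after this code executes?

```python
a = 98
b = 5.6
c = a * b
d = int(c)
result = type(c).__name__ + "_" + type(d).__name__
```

a is int; b is float; c is float; d is int; result = 'float_int'

'float_int'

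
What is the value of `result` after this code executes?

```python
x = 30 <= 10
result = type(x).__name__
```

x is bool; result = 'bool'

'bool'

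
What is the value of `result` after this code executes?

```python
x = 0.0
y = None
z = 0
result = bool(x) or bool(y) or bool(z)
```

x = 0.0; y = None; z = 0; result = False

False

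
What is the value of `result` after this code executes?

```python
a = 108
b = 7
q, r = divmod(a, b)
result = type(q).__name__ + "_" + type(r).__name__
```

a is int; b is int; q is int; r is int; result = 'int_int'

'int_int'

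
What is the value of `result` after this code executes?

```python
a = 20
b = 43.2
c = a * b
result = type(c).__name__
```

a is int; b is float; c is float; result = 'float'

'float'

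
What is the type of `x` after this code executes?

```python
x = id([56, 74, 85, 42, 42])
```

id() returns int

int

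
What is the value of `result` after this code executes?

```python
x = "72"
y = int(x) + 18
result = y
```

x = '72'; y = 90; result = 90

90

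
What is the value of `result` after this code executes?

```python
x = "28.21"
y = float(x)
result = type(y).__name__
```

x is str; y is float; result = 'float'

'float'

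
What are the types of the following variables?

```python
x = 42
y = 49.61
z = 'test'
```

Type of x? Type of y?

x is assigned a bare integer (no decimal point), so it is an int; y is assigned a number with a decimal point, so it is a float

int, float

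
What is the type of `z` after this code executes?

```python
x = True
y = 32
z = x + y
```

bool + int = int (bool is subclass of int)

int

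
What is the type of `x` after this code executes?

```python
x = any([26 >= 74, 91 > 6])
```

any() returns bool

bool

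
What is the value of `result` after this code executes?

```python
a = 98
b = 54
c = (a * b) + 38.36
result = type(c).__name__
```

a is int; b is int; c is float; result = 'float'

'float'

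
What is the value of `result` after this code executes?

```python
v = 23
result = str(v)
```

v = 23; result = '23'

'23'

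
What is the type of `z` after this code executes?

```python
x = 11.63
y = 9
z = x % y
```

float % int = float

float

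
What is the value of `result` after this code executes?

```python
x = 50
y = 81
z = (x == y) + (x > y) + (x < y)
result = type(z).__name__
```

x is int; y is int; z is int; result = 'int'

'int'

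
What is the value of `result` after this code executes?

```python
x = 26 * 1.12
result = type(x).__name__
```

x is float; result = 'float'

'float'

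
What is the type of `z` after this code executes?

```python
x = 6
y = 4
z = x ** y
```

positive int ** positive int = int

int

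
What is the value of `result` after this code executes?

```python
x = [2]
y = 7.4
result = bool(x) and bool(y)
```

x = [2]; y = 7.4; result = True

True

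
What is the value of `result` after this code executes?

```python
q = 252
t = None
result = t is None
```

q = 252; t = None; result = True

True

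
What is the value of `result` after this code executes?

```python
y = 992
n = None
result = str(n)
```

y = 992; n = None; result = 'None'

'None'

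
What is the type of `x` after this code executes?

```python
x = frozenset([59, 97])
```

frozenset() returns frozenset

frozenset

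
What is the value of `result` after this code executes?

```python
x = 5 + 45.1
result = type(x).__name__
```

x is float; result = 'float'

'float'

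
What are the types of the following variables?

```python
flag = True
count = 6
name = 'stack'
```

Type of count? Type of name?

count is assigned a bare integer (no decimal point), so it is an int; name is assigned a quoted string literal, so it is a str

int, str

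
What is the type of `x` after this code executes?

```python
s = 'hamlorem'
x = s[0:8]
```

Slicing a str returns str

str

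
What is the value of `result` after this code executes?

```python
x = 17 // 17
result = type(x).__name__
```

x is int; result = 'int'

'int'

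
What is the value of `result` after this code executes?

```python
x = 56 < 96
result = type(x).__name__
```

x is bool; result = 'bool'

'bool'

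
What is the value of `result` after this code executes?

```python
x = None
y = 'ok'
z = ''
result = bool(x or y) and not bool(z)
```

x = None; y = 'ok'; z = ''; result = True

True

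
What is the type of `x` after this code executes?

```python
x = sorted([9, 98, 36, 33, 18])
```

sorted() always returns list

list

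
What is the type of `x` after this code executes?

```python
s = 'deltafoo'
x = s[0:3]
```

Slicing a str returns str

str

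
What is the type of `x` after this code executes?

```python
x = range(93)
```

range() returns a range object

range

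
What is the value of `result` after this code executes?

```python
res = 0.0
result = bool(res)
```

res = 0.0; result = False

False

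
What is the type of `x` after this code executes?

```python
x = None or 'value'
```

'or' with None returns the other truthy value (str)

str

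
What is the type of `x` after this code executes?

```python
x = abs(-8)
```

abs() of int returns int

int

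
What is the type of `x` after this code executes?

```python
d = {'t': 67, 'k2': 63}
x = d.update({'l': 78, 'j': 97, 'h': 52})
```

dict.update() returns None

NoneType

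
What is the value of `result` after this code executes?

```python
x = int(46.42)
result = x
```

x = 46; result = 46

46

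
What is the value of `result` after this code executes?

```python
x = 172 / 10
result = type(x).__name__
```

x is float; result = 'float'

'float'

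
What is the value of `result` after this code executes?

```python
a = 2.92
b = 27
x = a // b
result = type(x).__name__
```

a is float; b is int; x is float; result = 'float'

'float'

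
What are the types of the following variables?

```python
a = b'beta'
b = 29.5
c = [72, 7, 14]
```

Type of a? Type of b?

a is assigned a bytes literal (b'...' prefix); b is assigned a number with a decimal point, so it is a float

bytes, float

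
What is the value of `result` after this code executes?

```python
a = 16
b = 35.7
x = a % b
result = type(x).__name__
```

a is int; b is float; x is float; result = 'float'

'float'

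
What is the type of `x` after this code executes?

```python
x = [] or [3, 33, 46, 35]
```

'or' returns first truthy value (list)

list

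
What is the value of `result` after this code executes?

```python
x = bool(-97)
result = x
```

x = True; result = True

True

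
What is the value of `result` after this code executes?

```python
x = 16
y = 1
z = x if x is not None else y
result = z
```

x = 16; y = 1; z = 16; result = 16

16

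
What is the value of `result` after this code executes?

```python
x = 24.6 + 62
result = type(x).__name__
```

x is float; result = 'float'

'float'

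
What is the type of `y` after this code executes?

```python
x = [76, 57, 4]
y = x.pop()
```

list.pop() returns the popped element

int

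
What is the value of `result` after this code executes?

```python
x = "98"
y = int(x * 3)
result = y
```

x = '98'; y = 989898; result = 989898

989898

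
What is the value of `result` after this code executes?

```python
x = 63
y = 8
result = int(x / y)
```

x = 63; y = 8; result = 7

7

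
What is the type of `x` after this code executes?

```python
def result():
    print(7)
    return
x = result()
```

Bare return returns None

NoneType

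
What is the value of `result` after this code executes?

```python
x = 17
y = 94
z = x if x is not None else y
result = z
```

x = 17; y = 94; z = 17; result = 17

17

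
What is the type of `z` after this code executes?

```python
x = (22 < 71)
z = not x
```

'not' returns bool

bool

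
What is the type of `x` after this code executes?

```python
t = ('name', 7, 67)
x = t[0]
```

Index 0 of tuple is a str literal

str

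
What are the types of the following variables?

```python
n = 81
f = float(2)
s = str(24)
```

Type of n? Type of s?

n is assigned a bare integer (no decimal point), so it is an int; s is assigned the result of calling str(), which returns a str

int, str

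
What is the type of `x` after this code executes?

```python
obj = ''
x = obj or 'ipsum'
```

'or' returns first truthy value (str)

str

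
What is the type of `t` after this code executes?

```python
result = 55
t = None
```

None has type NoneType

NoneType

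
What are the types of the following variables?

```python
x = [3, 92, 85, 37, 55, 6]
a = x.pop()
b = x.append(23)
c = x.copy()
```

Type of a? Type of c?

pop() returns element; copy() returns list

int, list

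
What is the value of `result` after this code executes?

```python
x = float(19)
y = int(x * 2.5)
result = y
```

x = 19.0; y = 47; result = 47

47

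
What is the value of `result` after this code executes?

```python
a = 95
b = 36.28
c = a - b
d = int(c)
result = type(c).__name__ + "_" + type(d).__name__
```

a is int; b is float; c is float; d is int; result = 'float_int'

'float_int'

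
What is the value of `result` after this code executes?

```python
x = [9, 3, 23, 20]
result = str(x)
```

x = [9, 3, 23, 20]; result = '[9, 3, 23, 20]'

'[9, 3, 23, 20]'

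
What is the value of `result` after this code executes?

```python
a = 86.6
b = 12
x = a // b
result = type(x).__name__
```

a is float; b is int; x is float; result = 'float'

'float'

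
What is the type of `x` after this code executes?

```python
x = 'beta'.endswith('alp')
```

str.endswith() returns bool

bool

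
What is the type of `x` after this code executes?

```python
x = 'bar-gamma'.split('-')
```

str.split() returns list

list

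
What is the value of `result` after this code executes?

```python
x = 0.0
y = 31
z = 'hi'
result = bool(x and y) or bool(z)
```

x = 0.0; y = 31; z = 'hi'; result = True

True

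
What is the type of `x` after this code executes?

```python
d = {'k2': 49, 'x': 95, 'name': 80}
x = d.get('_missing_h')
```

dict.get() returns None when key not found

NoneType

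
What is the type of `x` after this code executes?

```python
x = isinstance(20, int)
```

isinstance() returns bool

bool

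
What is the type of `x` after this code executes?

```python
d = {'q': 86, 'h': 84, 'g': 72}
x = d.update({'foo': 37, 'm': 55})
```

dict.update() returns None

NoneType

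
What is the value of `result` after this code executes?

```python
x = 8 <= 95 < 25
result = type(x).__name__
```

x is bool; result = 'bool'

'bool'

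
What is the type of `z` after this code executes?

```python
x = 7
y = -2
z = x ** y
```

int ** negative = float

float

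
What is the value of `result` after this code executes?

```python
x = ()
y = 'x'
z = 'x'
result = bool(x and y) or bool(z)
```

x = (); y = 'x'; z = 'x'; result = True

True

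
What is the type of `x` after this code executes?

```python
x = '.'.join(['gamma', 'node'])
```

str.join() returns str

str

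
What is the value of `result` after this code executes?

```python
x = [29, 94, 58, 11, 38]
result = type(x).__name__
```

x is list; result = 'list'

'list'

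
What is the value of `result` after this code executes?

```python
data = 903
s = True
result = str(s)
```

data = 903; s = True; result = 'True'

'True'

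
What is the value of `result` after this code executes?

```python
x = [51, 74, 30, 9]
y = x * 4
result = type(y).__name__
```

x is list; y is list; result = 'list'

'list'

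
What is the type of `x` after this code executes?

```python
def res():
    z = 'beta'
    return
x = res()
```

Bare return returns None

NoneType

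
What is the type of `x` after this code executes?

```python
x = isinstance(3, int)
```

isinstance() returns bool

bool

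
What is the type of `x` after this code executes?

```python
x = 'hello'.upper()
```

str.upper() returns str

str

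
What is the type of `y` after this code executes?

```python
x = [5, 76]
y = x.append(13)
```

list.append() returns None (mutates in place)

NoneType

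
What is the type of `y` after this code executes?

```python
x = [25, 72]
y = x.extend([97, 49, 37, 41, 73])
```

list.extend() returns None

NoneType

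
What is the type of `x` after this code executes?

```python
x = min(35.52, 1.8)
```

min() of floats returns float

float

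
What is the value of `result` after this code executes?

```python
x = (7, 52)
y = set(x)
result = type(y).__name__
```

x is tuple; y is set; result = 'set'

'set'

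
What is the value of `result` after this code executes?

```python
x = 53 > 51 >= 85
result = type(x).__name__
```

x is bool; result = 'bool'

'bool'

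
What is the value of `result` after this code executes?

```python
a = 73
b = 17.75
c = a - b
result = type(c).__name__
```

a is int; b is float; c is float; result = 'float'

'float'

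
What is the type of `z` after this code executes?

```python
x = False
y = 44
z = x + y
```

bool + int = int (bool is subclass of int)

int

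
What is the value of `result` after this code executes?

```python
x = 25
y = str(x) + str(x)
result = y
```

x = 25; y = '2525'; result = '2525'

'2525'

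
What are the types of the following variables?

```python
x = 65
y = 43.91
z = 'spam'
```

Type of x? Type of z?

x is assigned a bare integer (no decimal point), so it is an int; z is assigned a quoted string literal, so it is a str

int, str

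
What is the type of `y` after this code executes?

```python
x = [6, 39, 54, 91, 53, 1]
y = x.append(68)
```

list.append() returns None (mutates in place)

NoneType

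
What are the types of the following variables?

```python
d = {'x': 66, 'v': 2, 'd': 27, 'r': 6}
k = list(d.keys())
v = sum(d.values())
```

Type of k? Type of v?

list() converts to list; sum of ints is int

list, int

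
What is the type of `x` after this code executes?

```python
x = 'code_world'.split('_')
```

str.split() returns list

list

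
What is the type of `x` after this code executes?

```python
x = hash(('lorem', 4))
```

hash() returns int

int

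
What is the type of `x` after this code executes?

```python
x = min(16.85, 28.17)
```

min() of floats returns float

float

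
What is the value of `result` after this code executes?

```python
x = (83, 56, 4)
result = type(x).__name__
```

x is tuple; result = 'tuple'

'tuple'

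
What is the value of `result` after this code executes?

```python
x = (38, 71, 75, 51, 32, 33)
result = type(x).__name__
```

x is tuple; result = 'tuple'

'tuple'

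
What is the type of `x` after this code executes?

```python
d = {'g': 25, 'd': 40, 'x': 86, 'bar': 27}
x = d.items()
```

dict.items() returns dict_items view

dict_items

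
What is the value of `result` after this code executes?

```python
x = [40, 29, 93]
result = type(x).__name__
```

x is list; result = 'list'

'list'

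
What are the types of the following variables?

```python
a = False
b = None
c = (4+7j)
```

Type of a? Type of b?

a is assigned the constant False, which has type bool; b is assigned None, whose type is NoneType

bool, NoneType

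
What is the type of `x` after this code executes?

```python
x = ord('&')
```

ord() returns int (code point)

int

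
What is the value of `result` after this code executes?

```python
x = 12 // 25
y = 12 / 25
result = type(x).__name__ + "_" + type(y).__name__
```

x is int; y is float; result = 'int_float'

'int_float'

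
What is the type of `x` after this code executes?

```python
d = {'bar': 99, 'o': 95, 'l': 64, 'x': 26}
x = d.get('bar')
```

dict.get() returns value type when found

int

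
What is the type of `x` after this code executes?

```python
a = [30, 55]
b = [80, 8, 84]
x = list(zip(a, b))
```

list(zip()) returns a list of tuples

list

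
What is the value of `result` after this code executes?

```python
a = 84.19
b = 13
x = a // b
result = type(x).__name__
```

a is float; b is int; x is float; result = 'float'

'float'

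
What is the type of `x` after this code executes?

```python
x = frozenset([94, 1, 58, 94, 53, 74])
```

frozenset() returns frozenset

frozenset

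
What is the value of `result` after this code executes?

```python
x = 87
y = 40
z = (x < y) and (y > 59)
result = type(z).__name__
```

x is int; y is int; z is bool; result = 'bool'

'bool'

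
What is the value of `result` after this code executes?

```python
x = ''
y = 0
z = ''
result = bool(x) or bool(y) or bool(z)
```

x = ''; y = 0; z = ''; result = False

False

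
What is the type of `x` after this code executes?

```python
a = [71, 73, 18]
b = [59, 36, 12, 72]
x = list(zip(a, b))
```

list(zip()) returns a list of tuples

list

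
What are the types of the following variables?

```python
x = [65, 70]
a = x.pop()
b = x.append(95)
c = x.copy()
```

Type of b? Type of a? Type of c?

append() returns None; pop() returns element; copy() returns list

NoneType, int, list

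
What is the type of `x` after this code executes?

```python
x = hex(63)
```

hex() returns str representation

str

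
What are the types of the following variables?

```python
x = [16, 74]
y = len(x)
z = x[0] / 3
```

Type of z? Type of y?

int / int = float; len() returns int

float, int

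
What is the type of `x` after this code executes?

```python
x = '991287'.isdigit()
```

str.isdigit() returns bool

bool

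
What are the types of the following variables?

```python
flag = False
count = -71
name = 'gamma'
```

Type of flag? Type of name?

flag is assigned the constant False, which has type bool; name is assigned a quoted string literal, so it is a str

bool, str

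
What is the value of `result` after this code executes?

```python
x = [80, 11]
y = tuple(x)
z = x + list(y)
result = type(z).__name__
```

x is list; y is tuple; z is list; result = 'list'

'list'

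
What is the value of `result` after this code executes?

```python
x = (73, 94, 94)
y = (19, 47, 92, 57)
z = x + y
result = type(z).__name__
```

x is tuple; y is tuple; z is tuple; result = 'tuple'

'tuple'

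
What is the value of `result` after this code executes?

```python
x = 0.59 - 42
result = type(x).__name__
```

x is float; result = 'float'

'float'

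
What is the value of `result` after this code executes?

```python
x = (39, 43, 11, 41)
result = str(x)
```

x = (39, 43, 11, 41); result = '(39, 43, 11, 41)'

'(39, 43, 11, 41)'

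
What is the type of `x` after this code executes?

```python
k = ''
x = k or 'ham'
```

'or' returns first truthy value (str)

str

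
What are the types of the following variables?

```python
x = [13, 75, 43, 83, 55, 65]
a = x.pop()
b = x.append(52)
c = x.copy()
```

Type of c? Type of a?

copy() returns list; pop() returns element

list, int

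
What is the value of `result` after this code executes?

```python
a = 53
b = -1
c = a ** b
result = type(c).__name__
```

a is int; b is int; c is float; result = 'float'

'float'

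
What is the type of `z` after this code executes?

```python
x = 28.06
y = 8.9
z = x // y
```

float // float = float

float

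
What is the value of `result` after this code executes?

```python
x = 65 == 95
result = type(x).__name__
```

x is bool; result = 'bool'

'bool'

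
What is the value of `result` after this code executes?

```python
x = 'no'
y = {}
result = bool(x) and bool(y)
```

x = 'no'; y = {}; result = False

False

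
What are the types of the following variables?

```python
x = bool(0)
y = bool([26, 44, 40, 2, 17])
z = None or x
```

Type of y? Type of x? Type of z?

bool() returns bool; bool() returns bool; None or bool returns the bool

bool, bool, bool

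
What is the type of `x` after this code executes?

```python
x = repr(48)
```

repr() returns str

str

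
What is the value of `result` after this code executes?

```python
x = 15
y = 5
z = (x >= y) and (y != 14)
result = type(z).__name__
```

x is int; y is int; z is bool; result = 'bool'

'bool'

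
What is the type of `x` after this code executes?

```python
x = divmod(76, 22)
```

divmod() returns tuple of (quotient, remainder)

tuple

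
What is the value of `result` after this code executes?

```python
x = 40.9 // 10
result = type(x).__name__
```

x is float; result = 'float'

'float'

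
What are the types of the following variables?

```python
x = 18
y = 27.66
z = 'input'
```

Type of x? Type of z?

x is assigned a bare integer (no decimal point), so it is an int; z is assigned a quoted string literal, so it is a str

int, str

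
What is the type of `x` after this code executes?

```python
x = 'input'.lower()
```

str.lower() returns str

str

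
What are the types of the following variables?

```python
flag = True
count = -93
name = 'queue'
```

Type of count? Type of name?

count is assigned a bare integer (no decimal point), so it is an int; name is assigned a quoted string literal, so it is a str

int, str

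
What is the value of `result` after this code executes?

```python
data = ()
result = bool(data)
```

data = (); result = False

False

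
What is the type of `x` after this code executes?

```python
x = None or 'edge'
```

'or' with None returns the other truthy value (str)

str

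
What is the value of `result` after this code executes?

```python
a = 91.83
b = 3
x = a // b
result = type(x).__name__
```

a is float; b is int; x is float; result = 'float'

'float'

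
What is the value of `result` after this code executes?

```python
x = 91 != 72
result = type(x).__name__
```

x is bool; result = 'bool'

'bool'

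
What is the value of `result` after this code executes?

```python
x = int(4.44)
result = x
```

x = 4; result = 4

4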